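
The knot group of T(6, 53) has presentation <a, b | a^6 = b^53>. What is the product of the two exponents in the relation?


The relation is a^6 = b^53.
Product of exponents = 6 * 53
= 318

318


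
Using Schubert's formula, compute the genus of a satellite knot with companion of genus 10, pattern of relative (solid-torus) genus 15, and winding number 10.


Schubert: g(satellite) = g_rel(pattern) + |winding| * g(companion),
where g_rel(pattern) is the genus of the pattern relative to the solid torus.
= 15 + 10 * 10
= 15 + 100 = 115

115


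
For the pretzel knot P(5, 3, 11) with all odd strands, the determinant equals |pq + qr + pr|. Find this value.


Step 1: Compute pq + qr + pr.
pq = 5*3 = 15
qr = 3*11 = 33
pr = 5*11 = 55
pq + qr + pr = 15 + 33 + 55 = 103
Step 2: Take absolute value.
det(P(5,3,11)) = |103| = 103

103


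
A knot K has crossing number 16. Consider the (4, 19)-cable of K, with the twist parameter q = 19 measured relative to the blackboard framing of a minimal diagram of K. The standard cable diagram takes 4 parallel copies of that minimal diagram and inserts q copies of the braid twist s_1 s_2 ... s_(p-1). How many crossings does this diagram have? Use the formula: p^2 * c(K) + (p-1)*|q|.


Step 1: Each of the c(K) crossings of the companion diagram becomes p*p = p^2 crossings among the p parallel strands, and each of the |q| twists s_1 s_2 ... s_(p-1) adds (p-1) crossings.
  Crossings = p^2 * c(K) + (p-1)*|q|
Step 2: = 4^2 * 16 + (4-1)*19
Step 3: = 16*16 + 3*19
Step 4: = 256 + 57 = 313

313


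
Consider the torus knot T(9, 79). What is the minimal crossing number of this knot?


For a torus knot T(p, q) with gcd(p,q)=1,
the crossing number is min(p*(q-1), q*(p-1)).
p*(q-1) = 9*78 = 702
q*(p-1) = 79*8 = 632
min(702, 632) = 632

632


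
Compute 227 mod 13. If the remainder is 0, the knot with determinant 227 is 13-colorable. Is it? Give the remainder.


Step 1: A knot is p-colorable if and only if p divides its determinant.
Step 2: Compute 227 mod 13.
227 = 17 * 13 + 6
Step 3: 227 mod 13 = 6
Step 4: The knot is 13-colorable: no

6


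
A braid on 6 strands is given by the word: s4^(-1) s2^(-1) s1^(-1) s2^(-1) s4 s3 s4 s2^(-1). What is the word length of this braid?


The word length counts the number of generators (including inverses).
Listing each generator: s4^(-1), s2^(-1), s1^(-1), s2^(-1), s4, s3, s4, s2^(-1)
There are 8 generators in this braid word.

8


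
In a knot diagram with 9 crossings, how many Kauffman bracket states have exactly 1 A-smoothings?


We choose which 1 of 9 crossings get A-smoothings.
C(9, 1) = 9! / (1! * 8!)
= 9

9


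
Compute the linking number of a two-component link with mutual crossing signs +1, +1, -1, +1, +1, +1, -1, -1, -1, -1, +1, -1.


Step 1: Count positive crossings: 6
Step 2: Count negative crossings: 6
Step 3: Sum of signs = 6 - 6 = 0
Step 4: Linking number = sum/2 = 0/2 = 0

0


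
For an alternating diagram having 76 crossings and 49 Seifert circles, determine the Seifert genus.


For alternating knots, g = (c - s + 1)/2.
= (76 - 49 + 1)/2
= 28/2 = 14

14


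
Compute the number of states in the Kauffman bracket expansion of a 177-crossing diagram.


Each crossing contributes 2 choices (A-smoothing or B-smoothing).
Total states = 2^177 = 191561942608236107294793378393788647952342390272950272

191561942608236107294793378393788647952342390272950272


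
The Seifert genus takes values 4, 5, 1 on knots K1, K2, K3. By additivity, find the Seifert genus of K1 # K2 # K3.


The Seifert genus is additive under connected sum.
Seifert genus(K1 # K2 # K3) = (4) + (5) + (1)
= 10

10


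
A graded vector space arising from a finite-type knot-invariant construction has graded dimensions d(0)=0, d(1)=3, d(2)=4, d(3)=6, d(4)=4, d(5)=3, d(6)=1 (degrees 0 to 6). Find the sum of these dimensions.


Total dimension = d(0) + d(1) + ... + d(6)
= 0 + 3 + 4 + 6 + 4 + 3 + 1
= 21

21


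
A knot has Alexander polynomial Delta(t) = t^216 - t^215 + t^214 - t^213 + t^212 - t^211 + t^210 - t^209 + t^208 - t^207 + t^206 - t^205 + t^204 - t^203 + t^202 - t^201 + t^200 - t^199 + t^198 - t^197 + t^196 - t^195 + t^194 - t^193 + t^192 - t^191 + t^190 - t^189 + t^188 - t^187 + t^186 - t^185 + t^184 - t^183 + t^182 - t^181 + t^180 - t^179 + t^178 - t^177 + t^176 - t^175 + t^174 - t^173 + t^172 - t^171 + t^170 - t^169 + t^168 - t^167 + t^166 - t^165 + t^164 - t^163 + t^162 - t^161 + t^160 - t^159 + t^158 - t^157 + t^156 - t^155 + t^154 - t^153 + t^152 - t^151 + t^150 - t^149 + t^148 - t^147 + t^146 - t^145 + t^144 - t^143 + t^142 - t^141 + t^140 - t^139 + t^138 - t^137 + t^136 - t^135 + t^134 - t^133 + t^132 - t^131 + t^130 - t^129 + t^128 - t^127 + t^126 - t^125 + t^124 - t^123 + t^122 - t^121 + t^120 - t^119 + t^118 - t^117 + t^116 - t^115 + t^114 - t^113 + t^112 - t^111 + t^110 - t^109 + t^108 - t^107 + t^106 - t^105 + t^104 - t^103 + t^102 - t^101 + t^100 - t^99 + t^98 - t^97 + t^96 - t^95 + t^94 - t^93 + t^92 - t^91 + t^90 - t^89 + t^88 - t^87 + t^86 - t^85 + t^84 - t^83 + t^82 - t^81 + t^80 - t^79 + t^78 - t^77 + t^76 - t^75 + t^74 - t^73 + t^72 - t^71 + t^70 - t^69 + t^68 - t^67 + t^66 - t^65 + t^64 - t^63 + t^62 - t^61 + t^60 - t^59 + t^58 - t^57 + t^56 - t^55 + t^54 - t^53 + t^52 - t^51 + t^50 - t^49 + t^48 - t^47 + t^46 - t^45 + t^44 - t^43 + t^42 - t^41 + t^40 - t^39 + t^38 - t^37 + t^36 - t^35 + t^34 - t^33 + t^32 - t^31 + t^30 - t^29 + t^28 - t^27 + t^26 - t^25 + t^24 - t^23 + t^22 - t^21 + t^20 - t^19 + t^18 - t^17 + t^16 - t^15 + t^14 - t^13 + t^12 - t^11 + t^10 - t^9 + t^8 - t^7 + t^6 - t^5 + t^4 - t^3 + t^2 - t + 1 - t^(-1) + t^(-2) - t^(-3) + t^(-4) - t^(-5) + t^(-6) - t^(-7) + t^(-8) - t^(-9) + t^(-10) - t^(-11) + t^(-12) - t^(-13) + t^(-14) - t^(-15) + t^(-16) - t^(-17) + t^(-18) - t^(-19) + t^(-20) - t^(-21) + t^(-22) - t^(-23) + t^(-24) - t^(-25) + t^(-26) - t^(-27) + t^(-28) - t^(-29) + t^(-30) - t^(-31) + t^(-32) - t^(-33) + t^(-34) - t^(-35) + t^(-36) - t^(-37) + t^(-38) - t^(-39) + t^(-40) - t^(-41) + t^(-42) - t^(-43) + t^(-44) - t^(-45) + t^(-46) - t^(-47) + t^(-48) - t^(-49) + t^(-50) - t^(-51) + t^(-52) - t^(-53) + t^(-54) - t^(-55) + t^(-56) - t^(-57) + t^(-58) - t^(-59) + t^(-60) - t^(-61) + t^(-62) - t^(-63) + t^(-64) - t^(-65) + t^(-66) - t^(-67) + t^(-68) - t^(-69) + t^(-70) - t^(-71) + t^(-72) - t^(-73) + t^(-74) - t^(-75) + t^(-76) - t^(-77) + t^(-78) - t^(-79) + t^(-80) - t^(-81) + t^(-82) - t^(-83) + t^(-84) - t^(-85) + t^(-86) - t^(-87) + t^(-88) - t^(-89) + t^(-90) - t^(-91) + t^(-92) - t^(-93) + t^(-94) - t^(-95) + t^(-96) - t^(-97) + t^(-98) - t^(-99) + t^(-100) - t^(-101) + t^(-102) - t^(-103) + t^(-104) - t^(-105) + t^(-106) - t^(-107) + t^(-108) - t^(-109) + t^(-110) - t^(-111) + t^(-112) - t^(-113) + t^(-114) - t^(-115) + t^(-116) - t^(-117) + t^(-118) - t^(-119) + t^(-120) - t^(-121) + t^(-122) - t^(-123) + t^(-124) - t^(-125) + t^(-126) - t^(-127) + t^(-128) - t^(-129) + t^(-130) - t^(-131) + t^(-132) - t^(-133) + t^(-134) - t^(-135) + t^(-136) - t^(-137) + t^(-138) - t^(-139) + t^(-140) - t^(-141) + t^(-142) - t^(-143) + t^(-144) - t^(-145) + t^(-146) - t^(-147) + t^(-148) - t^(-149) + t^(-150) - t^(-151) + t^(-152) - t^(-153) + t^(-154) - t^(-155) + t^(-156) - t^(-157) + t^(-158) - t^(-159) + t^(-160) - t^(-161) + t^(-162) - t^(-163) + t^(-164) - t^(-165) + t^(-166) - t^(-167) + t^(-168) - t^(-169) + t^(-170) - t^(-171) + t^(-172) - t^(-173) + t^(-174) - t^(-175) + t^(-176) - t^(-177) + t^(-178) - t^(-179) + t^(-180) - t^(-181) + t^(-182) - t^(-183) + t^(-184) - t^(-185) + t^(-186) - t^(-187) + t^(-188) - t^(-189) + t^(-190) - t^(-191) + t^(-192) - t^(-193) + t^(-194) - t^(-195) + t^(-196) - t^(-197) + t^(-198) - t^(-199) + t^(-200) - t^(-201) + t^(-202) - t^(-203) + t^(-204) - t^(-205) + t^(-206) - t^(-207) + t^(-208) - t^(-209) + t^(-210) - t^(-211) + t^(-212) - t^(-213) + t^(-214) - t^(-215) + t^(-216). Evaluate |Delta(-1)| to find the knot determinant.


Step 1: The polynomial has 433 terms with alternating signs, exponents from 216 down to -216.
Step 2: Substitute t = -1. The i-th term has coefficient (-1)^i and exponent (m-i),
  so its value is (-1)^i * (-1)^(m-i) = (-1)^m = 1 for every i.
Step 3: All 433 terms equal 1, so Delta(-1) = 433 * (1) = 433
Step 4: |Delta(-1)| = 433

433


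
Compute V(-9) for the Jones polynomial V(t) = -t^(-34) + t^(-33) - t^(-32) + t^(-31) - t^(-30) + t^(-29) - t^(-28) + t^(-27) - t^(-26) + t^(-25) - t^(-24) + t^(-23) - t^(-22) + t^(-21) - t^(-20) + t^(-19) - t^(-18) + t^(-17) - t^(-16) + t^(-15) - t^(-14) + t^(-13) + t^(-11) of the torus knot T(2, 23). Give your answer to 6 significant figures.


Substituting t = -9 into V(t) = -t^(-34) + t^(-33) - t^(-32) + t^(-31) - t^(-30) + t^(-29) - t^(-28) + t^(-27) - t^(-26) + t^(-25) - t^(-24) + t^(-23) - t^(-22) + t^(-21) - t^(-20) + t^(-19) - t^(-18) + t^(-17) - t^(-16) + t^(-15) - t^(-14) + t^(-13) + t^(-11):
  (-)t^(-34) = -3.59546e-33
  (+)t^(-33) = -3.23592e-32
  (-)t^(-32) = -2.91232e-31
  (+)t^(-31) = -2.62109e-30
  (-)t^(-30) = -2.35898e-29
  (+)t^(-29) = -2.12308e-28
  (-)t^(-28) = -1.91078e-27
  (+)t^(-27) = -1.7197e-26
  (-)t^(-26) = -1.54773e-25
  (+)t^(-25) = -1.39296e-24
  (-)t^(-24) = -1.25366e-23
  (+)t^(-23) = -1.12829e-22
  (-)t^(-22) = -1.01546e-21
  (+)t^(-21) = -9.13918e-21
  (-)t^(-20) = -8.22526e-20
  (+)t^(-19) = -7.40274e-19
  (-)t^(-18) = -6.66246e-18
  (+)t^(-17) = -5.99622e-17
  (-)t^(-16) = -5.3966e-16
  (+)t^(-15) = -4.85694e-15
  (-)t^(-14) = -4.37124e-14
  (+)t^(-13) = -3.93412e-13
  (+)t^(-11) = -3.18664e-11
Sum = (-3.59546e-33) + (-3.23592e-32) + (-2.91232e-31) + (-2.62109e-30) + (-2.35898e-29) + (-2.12308e-28) + (-1.91078e-27) + (-1.7197e-26) + (-1.54773e-25) + (-1.39296e-24) + (-1.25366e-23) + (-1.12829e-22) + (-1.01546e-21) + (-9.13918e-21) + (-8.22526e-20) + (-7.40274e-19) + (-6.66246e-18) + (-5.99622e-17) + (-5.3966e-16) + (-4.85694e-15) + (-4.37124e-14) + (-3.93412e-13) + (-3.18664e-11)
= -3.230894372e-11
Rounded to 6 significant figures: -3.23089e-11

-3.23089e-11


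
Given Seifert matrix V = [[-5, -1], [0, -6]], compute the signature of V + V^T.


Step 1: V + V^T = [[-10, -1], [-1, -12]]
Step 2: trace = -22, det = 119
Step 3: Discriminant = (-22)^2 - 4*119 = 8
Step 4: Eigenvalues: -9.58579, -12.4142
Step 5: Signature = (# positive eigenvalues) - (# negative eigenvalues) = -2

-2


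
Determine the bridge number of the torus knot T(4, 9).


The bridge number of T(p,q) is min(p,q).
min(4, 9) = 4

4


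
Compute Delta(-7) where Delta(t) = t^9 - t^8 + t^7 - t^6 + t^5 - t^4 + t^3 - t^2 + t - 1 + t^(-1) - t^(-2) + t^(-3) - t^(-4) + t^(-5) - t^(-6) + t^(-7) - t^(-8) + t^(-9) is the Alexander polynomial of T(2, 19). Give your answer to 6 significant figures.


Substituting t = -7 into Delta(t) = t^9 - t^8 + t^7 - t^6 + t^5 - t^4 + t^3 - t^2 + t - 1 + t^(-1) - t^(-2) + t^(-3) - t^(-4) + t^(-5) - t^(-6) + t^(-7) - t^(-8) + t^(-9):
Term values: (-40353607) + (-5764801) + (-823543) + (-117649) + (-16807) + (-2401) + (-343) + (-49) + (-7) + (-1) + (-0.142857) + (-0.0204082) + (-0.00291545) + (-0.000416493) + (-5.9499e-05) + (-8.49986e-06) + (-1.21427e-06) + (-1.73467e-07) + (-2.47809e-08)
Sum = -47079208.17
Rounded to 6 significant figures: -4.70792e+07

-4.70792e+07


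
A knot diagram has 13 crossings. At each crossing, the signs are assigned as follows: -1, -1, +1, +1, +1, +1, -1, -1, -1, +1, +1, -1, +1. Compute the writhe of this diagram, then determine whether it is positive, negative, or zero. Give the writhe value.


Step 1: Count positive crossings (+1).
Positive crossings: 7
Step 2: Count negative crossings (-1).
Negative crossings: 6
Step 3: Writhe = (positive) - (negative)
w = 7 - 6 = 1
Step 4: |w| = 1, and w is positive

1


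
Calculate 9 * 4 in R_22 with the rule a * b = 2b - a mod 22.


9 * 4 = 2*4 - 9 mod 22
= 8 - 9 mod 22
= -1 mod 22 = 21

21


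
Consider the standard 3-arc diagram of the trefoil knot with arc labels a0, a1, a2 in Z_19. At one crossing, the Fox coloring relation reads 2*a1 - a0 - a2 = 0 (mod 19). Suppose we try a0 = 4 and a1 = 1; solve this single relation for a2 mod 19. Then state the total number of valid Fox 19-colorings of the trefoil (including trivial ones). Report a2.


Step 1: Apply the given crossing relation 2*a1 - a0 - a2 = 0 (mod 19).
  a2 = 2*a1 - a0 mod 19
  a2 = 2*1 - 4 mod 19
  a2 = 2 - 4 mod 19
  a2 = -2 mod 19 = 17
Step 2: The trefoil has determinant 3.
  Number of Fox p-colorings (p prime) is p^2 if p = 3, else p.
  Since 19 does not divide 3, only trivial (constant) colorings exist.
  (So the trial a0 = 4, a1 = 1 with a0 != a1 does NOT extend to a valid coloring of the whole trefoil: the other two crossing relations require 3*(a1 - a0) = 0 (mod 19), which fails.)
  Total colorings = 19
Step 3: a2 = 17, total Fox 19-colorings = 19

17


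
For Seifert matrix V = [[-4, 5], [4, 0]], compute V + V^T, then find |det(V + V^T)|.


Step 1: Form V + V^T where V = [[-4, 5], [4, 0]]
  V^T = [[-4, 4], [5, 0]]
  V + V^T = [[-8, 9], [9, 0]]
Step 2: det(V + V^T) = (-8)*0 - 9*9
  = 0 - 81 = -81
Step 3: Knot determinant = |det(V + V^T)| = |-81| = 81

81


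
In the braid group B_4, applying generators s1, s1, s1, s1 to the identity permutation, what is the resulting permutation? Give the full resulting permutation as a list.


Starting with identity [1, 2, 3, 4].
Apply generators in sequence:
  After s1: [2, 1, 3, 4]
  After s1: [1, 2, 3, 4]
  After s1: [2, 1, 3, 4]
  After s1: [1, 2, 3, 4]
Final permutation: [1, 2, 3, 4]

[1, 2, 3, 4]


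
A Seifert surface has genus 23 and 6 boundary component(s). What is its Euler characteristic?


chi = 2 - 2g - b
= 2 - 2*23 - 6
= 2 - 46 - 6 = -50

-50


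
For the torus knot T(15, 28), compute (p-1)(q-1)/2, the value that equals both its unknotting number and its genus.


For a torus knot T(p,q), both the unknotting number and genus equal (p-1)(q-1)/2.
= (15-1)(28-1)/2
= 14*27/2
= 378/2 = 189

189


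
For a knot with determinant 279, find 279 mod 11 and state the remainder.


Step 1: A knot is p-colorable if and only if p divides its determinant.
Step 2: Compute 279 mod 11.
279 = 25 * 11 + 4
Step 3: 279 mod 11 = 4
Step 4: The knot is 11-colorable: no

4


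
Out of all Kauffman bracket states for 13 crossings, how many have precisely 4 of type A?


We choose which 4 of 13 crossings get A-smoothings.
C(13, 4) = 13! / (4! * 9!)
= 715

715


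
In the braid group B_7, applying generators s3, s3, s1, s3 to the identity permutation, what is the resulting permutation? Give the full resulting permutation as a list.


Starting with identity [1, 2, 3, 4, 5, 6, 7].
Apply generators in sequence:
  After s3: [1, 2, 4, 3, 5, 6, 7]
  After s3: [1, 2, 3, 4, 5, 6, 7]
  After s1: [2, 1, 3, 4, 5, 6, 7]
  After s3: [2, 1, 4, 3, 5, 6, 7]
Final permutation: [2, 1, 4, 3, 5, 6, 7]

[2, 1, 4, 3, 5, 6, 7]


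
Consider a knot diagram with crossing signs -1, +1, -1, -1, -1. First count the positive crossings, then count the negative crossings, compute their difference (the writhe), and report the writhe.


Step 1: Count positive crossings (+1).
Positive crossings: 1
Step 2: Count negative crossings (-1).
Negative crossings: 4
Step 3: Writhe = (positive) - (negative)
w = 1 - 4 = -3
Step 4: |w| = 3, and w is negative

-3


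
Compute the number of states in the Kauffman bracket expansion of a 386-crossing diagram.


Each crossing contributes 2 choices (A-smoothing or B-smoothing).
Total states = 2^386 = 157608024785577916849116160400574455220318957081861786671793173616982887085988842445657065019539662563226511961227264

157608024785577916849116160400574455220318957081861786671793173616982887085988842445657065019539662563226511961227264


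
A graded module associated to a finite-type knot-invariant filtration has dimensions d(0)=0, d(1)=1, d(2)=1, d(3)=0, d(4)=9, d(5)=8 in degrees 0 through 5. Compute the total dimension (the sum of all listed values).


Total dimension = d(0) + d(1) + ... + d(5)
= 0 + 1 + 1 + 0 + 9 + 8
= 19

19


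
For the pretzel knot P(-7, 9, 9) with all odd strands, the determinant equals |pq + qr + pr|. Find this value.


Step 1: Compute pq + qr + pr.
pq = (-7)*9 = -63
qr = 9*9 = 81
pr = (-7)*9 = -63
pq + qr + pr = -63 + 81 + (-63) = -45
Step 2: Take absolute value.
det(P(-7,9,9)) = |-45| = 45

45


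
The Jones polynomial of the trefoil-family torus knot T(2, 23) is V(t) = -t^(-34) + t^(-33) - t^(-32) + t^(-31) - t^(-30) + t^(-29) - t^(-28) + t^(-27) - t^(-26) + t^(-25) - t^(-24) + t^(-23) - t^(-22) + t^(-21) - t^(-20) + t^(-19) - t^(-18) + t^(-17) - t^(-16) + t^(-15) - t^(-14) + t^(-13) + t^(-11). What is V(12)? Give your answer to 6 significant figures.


Substituting t = 12 into V(t) = -t^(-34) + t^(-33) - t^(-32) + t^(-31) - t^(-30) + t^(-29) - t^(-28) + t^(-27) - t^(-26) + t^(-25) - t^(-24) + t^(-23) - t^(-22) + t^(-21) - t^(-20) + t^(-19) - t^(-18) + t^(-17) - t^(-16) + t^(-15) - t^(-14) + t^(-13) + t^(-11):
  (-)t^(-34) = -2.0316e-37
  (+)t^(-33) = 2.43792e-36
  (-)t^(-32) = -2.9255e-35
  (+)t^(-31) = 3.5106e-34
  (-)t^(-30) = -4.21272e-33
  (+)t^(-29) = 5.05526e-32
  (-)t^(-28) = -6.06632e-31
  (+)t^(-27) = 7.27958e-30
  (-)t^(-26) = -8.7355e-29
  (+)t^(-25) = 1.04826e-27
  (-)t^(-24) = -1.25791e-26
  (+)t^(-23) = 1.50949e-25
  (-)t^(-22) = -1.81139e-24
  (+)t^(-21) = 2.17367e-23
  (-)t^(-20) = -2.60841e-22
  (+)t^(-19) = 3.13009e-21
  (-)t^(-18) = -3.7561e-20
  (+)t^(-17) = 4.50732e-19
  (-)t^(-16) = -5.40879e-18
  (+)t^(-15) = 6.49055e-17
  (-)t^(-14) = -7.78866e-16
  (+)t^(-13) = 9.34639e-15
  (+)t^(-11) = 1.34588e-12
Sum = (-2.0316e-37) + (2.43792e-36) + (-2.9255e-35) + (3.5106e-34) + (-4.21272e-33) + (5.05526e-32) + (-6.06632e-31) + (7.27958e-30) + (-8.7355e-29) + (1.04826e-27) + (-1.25791e-26) + (1.50949e-25) + (-1.81139e-24) + (2.17367e-23) + (-2.60841e-22) + (3.13009e-21) + (-3.7561e-20) + (4.50732e-19) + (-5.40879e-18) + (6.49055e-17) + (-7.78866e-16) + (9.34639e-15) + (1.34588e-12)
= 1.354507292e-12
Rounded to 6 significant figures: 1.35451e-12

1.35451e-12


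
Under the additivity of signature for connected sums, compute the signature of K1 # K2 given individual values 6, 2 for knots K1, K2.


The signature is additive under connected sum.
signature(K1 # K2) = (6) + (2)
= 8

8


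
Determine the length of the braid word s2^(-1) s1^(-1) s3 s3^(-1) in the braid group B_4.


The word length counts the number of generators (including inverses).
Listing each generator: s2^(-1), s1^(-1), s3, s3^(-1)
There are 4 generators in this braid word.

4


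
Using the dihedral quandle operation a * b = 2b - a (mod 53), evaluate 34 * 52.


34 * 52 = 2*52 - 34 mod 53
= 104 - 34 mod 53
= 70 mod 53 = 17

17


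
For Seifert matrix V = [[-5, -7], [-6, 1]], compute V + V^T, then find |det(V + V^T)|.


Step 1: Form V + V^T where V = [[-5, -7], [-6, 1]]
  V^T = [[-5, -6], [-7, 1]]
  V + V^T = [[-10, -13], [-13, 2]]
Step 2: det(V + V^T) = (-10)*2 - (-13)*(-13)
  = -20 - 169 = -189
Step 3: Knot determinant = |det(V + V^T)| = |-189| = 189

189


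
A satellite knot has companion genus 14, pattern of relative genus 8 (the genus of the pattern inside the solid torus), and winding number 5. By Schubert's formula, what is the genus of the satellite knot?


Schubert: g(satellite) = g_rel(pattern) + |winding| * g(companion),
where g_rel(pattern) is the genus of the pattern relative to the solid torus.
= 8 + 5 * 14
= 8 + 70 = 78

78


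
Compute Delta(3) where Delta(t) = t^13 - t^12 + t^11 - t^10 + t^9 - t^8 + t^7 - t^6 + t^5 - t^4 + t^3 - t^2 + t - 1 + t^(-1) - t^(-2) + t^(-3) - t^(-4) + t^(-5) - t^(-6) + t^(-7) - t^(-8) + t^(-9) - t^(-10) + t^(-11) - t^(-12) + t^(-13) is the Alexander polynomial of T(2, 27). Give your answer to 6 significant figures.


Substituting t = 3 into Delta(t) = t^13 - t^12 + t^11 - t^10 + t^9 - t^8 + t^7 - t^6 + t^5 - t^4 + t^3 - t^2 + t - 1 + t^(-1) - t^(-2) + t^(-3) - t^(-4) + t^(-5) - t^(-6) + t^(-7) - t^(-8) + t^(-9) - t^(-10) + t^(-11) - t^(-12) + t^(-13):
Term values: (1594323) + (-531441) + (177147) + (-59049) + (19683) + (-6561) + (2187) + (-729) + (243) + (-81) + (27) + (-9) + (3) + (-1) + (0.333333) + (-0.111111) + (0.037037) + (-0.0123457) + (0.00411523) + (-0.00137174) + (0.000457247) + (-0.000152416) + (5.08053e-05) + (-1.69351e-05) + (5.64503e-06) + (-1.88168e-06) + (6.27225e-07)
Sum = 1195742.25
Rounded to 6 significant figures: 1.19574e+06

1.19574e+06


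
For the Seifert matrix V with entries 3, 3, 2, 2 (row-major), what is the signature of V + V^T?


Step 1: V + V^T = [[6, 5], [5, 4]]
Step 2: trace = 10, det = -1
Step 3: Discriminant = 10^2 - 4*(-1) = 104
Step 4: Eigenvalues: 10.099, -0.0990195
Step 5: Signature = (# positive eigenvalues) - (# negative eigenvalues) = 0

0


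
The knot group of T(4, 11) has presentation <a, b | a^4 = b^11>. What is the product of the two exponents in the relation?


The relation is a^4 = b^11.
Product of exponents = 4 * 11
= 44

44


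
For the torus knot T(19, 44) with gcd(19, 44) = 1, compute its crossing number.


For a torus knot T(p, q) with gcd(p,q)=1,
the crossing number is min(p*(q-1), q*(p-1)).
p*(q-1) = 19*43 = 817
q*(p-1) = 44*18 = 792
min(817, 792) = 792

792


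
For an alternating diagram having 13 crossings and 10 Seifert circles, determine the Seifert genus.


For alternating knots, g = (c - s + 1)/2.
= (13 - 10 + 1)/2
= 4/2 = 2

2


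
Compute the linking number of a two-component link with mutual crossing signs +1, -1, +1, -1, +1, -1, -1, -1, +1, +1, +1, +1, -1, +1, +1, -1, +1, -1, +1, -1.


Step 1: Count positive crossings: 11
Step 2: Count negative crossings: 9
Step 3: Sum of signs = 11 - 9 = 2
Step 4: Linking number = sum/2 = 2/2 = 1

1


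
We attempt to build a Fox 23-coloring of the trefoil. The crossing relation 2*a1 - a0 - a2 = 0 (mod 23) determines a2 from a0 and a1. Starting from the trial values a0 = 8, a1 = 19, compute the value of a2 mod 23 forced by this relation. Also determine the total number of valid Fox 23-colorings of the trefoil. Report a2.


Step 1: Apply the given crossing relation 2*a1 - a0 - a2 = 0 (mod 23).
  a2 = 2*a1 - a0 mod 23
  a2 = 2*19 - 8 mod 23
  a2 = 38 - 8 mod 23
  a2 = 30 mod 23 = 7
Step 2: The trefoil has determinant 3.
  Number of Fox p-colorings (p prime) is p^2 if p = 3, else p.
  Since 23 does not divide 3, only trivial (constant) colorings exist.
  (So the trial a0 = 8, a1 = 19 with a0 != a1 does NOT extend to a valid coloring of the whole trefoil: the other two crossing relations require 3*(a1 - a0) = 0 (mod 23), which fails.)
  Total colorings = 23
Step 3: a2 = 7, total Fox 23-colorings = 23

7


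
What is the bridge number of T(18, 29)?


The bridge number of T(p,q) is min(p,q).
min(18, 29) = 18

18


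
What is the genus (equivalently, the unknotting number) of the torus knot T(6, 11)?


For a torus knot T(p,q), both the unknotting number and genus equal (p-1)(q-1)/2.
= (6-1)(11-1)/2
= 5*10/2
= 50/2 = 25

25


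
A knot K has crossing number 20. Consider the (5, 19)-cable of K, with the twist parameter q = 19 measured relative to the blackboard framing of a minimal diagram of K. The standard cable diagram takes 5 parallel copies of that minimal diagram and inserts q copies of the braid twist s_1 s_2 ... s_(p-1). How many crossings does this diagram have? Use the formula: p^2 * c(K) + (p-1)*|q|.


Step 1: Each of the c(K) crossings of the companion diagram becomes p*p = p^2 crossings among the p parallel strands, and each of the |q| twists s_1 s_2 ... s_(p-1) adds (p-1) crossings.
  Crossings = p^2 * c(K) + (p-1)*|q|
Step 2: = 5^2 * 20 + (5-1)*19
Step 3: = 25*20 + 4*19
Step 4: = 500 + 76 = 576

576


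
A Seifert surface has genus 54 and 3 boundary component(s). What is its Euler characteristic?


chi = 2 - 2g - b
= 2 - 2*54 - 3
= 2 - 108 - 3 = -109

-109


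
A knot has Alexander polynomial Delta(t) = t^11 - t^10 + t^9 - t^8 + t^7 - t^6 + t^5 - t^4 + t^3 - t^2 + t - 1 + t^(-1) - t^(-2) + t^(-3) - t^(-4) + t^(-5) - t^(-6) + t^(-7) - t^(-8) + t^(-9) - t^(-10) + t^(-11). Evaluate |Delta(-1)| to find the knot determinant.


Step 1: The polynomial has 23 terms with alternating signs, exponents from 11 down to -11.
Step 2: Substitute t = -1. The i-th term has coefficient (-1)^i and exponent (m-i),
  so its value is (-1)^i * (-1)^(m-i) = (-1)^m = -1 for every i.
Step 3: All 23 terms equal -1, so Delta(-1) = 23 * (-1) = -23
Step 4: |Delta(-1)| = 23

23


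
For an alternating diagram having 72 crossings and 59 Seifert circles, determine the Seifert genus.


For alternating knots, g = (c - s + 1)/2.
= (72 - 59 + 1)/2
= 14/2 = 7

7


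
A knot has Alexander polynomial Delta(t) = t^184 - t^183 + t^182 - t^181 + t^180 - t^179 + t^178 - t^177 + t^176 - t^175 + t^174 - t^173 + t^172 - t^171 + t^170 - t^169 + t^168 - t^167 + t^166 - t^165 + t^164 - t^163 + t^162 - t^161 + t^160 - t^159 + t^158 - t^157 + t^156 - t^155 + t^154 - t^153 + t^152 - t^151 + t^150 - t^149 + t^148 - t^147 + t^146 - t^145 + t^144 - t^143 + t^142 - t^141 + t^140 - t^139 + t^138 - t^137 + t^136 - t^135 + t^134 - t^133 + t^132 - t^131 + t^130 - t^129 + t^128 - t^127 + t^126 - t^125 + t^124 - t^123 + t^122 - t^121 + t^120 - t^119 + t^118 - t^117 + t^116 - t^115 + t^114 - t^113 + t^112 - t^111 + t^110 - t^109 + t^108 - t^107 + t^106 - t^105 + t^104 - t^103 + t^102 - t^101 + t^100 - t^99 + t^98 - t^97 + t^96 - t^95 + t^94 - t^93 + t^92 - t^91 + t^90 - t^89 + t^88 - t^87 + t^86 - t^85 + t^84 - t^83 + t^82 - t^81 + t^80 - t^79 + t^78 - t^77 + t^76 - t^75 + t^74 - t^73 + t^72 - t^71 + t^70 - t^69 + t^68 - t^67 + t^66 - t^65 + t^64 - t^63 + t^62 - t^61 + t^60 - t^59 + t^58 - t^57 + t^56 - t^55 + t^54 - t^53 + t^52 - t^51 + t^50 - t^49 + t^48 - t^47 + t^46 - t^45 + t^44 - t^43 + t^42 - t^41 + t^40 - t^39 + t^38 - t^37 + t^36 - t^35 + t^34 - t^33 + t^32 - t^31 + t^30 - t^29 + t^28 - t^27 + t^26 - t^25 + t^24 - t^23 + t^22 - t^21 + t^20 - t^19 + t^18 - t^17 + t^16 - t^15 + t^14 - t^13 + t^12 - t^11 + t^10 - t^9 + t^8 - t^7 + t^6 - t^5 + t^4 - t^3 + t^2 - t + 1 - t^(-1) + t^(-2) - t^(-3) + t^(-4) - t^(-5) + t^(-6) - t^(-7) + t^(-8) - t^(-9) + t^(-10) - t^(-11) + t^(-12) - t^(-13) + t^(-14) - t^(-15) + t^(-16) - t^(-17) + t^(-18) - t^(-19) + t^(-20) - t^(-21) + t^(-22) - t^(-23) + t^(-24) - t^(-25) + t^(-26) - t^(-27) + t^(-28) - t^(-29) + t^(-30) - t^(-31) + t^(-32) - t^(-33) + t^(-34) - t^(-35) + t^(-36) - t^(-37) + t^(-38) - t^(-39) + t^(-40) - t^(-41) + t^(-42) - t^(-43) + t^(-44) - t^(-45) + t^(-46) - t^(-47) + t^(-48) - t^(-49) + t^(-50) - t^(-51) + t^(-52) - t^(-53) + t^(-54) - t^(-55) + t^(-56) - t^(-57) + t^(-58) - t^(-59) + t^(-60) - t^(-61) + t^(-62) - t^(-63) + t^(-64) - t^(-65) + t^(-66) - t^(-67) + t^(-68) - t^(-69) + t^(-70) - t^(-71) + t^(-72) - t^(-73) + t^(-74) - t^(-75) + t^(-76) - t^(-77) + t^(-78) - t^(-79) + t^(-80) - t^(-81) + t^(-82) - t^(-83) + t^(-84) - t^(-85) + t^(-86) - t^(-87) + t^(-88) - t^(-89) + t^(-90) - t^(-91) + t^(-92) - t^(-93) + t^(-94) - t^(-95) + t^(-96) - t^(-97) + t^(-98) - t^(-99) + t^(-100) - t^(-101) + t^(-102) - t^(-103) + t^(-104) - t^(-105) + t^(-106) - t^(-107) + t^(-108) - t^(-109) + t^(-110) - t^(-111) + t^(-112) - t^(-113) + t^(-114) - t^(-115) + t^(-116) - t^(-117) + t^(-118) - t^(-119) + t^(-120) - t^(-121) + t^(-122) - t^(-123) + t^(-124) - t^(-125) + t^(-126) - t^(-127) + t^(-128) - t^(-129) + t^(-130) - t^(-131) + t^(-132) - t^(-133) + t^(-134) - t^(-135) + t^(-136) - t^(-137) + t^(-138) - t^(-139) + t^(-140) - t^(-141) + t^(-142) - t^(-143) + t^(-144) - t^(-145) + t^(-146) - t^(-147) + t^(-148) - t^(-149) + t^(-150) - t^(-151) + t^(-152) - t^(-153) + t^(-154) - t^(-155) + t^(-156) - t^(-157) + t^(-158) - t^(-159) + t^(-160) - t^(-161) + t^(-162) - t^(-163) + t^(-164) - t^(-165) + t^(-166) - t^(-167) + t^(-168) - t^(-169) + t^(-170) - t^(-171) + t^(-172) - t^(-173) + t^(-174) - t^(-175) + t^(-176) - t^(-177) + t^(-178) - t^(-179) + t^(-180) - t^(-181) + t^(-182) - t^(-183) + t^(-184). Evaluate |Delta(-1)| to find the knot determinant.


Step 1: The polynomial has 369 terms with alternating signs, exponents from 184 down to -184.
Step 2: Substitute t = -1. The i-th term has coefficient (-1)^i and exponent (m-i),
  so its value is (-1)^i * (-1)^(m-i) = (-1)^m = 1 for every i.
Step 3: All 369 terms equal 1, so Delta(-1) = 369 * (1) = 369
Step 4: |Delta(-1)| = 369

369


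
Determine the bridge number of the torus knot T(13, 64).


The bridge number of T(p,q) is min(p,q).
min(13, 64) = 13

13


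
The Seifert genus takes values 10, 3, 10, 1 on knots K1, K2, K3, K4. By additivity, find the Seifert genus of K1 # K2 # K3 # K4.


The Seifert genus is additive under connected sum.
Seifert genus(K1 # K2 # K3 # K4) = (10) + (3) + (10) + (1)
= 24

24


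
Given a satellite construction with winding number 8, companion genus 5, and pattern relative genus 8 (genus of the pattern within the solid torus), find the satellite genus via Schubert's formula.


Schubert: g(satellite) = g_rel(pattern) + |winding| * g(companion),
where g_rel(pattern) is the genus of the pattern relative to the solid torus.
= 8 + 8 * 5
= 8 + 40 = 48

48


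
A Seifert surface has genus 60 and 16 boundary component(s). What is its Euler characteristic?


chi = 2 - 2g - b
= 2 - 2*60 - 16
= 2 - 120 - 16 = -134

-134


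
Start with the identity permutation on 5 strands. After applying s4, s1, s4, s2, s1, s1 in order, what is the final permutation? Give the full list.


Starting with identity [1, 2, 3, 4, 5].
Apply generators in sequence:
  After s4: [1, 2, 3, 5, 4]
  After s1: [2, 1, 3, 5, 4]
  After s4: [2, 1, 3, 4, 5]
  After s2: [2, 3, 1, 4, 5]
  After s1: [3, 2, 1, 4, 5]
  After s1: [2, 3, 1, 4, 5]
Final permutation: [2, 3, 1, 4, 5]

[2, 3, 1, 4, 5]


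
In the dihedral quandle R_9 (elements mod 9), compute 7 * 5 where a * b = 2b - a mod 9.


7 * 5 = 2*5 - 7 mod 9
= 10 - 7 mod 9
= 3 mod 9 = 3

3


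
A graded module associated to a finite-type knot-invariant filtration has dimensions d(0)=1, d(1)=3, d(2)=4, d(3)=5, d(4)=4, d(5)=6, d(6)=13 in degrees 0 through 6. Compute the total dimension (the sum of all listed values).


Total dimension = d(0) + d(1) + ... + d(6)
= 1 + 3 + 4 + 5 + 4 + 6 + 13
= 36

36


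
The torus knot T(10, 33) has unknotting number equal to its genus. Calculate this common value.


For a torus knot T(p,q), both the unknotting number and genus equal (p-1)(q-1)/2.
= (10-1)(33-1)/2
= 9*32/2
= 288/2 = 144

144


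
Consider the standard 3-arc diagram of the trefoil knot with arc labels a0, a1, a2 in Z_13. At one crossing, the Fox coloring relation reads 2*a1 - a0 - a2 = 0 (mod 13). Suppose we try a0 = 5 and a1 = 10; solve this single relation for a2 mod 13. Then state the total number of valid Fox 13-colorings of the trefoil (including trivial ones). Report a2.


Step 1: Apply the given crossing relation 2*a1 - a0 - a2 = 0 (mod 13).
  a2 = 2*a1 - a0 mod 13
  a2 = 2*10 - 5 mod 13
  a2 = 20 - 5 mod 13
  a2 = 15 mod 13 = 2
Step 2: The trefoil has determinant 3.
  Number of Fox p-colorings (p prime) is p^2 if p = 3, else p.
  Since 13 does not divide 3, only trivial (constant) colorings exist.
  (So the trial a0 = 5, a1 = 10 with a0 != a1 does NOT extend to a valid coloring of the whole trefoil: the other two crossing relations require 3*(a1 - a0) = 0 (mod 13), which fails.)
  Total colorings = 13
Step 3: a2 = 2, total Fox 13-colorings = 13

2


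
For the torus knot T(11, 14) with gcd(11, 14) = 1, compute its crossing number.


For a torus knot T(p, q) with gcd(p,q)=1,
the crossing number is min(p*(q-1), q*(p-1)).
p*(q-1) = 11*13 = 143
q*(p-1) = 14*10 = 140
min(143, 140) = 140

140


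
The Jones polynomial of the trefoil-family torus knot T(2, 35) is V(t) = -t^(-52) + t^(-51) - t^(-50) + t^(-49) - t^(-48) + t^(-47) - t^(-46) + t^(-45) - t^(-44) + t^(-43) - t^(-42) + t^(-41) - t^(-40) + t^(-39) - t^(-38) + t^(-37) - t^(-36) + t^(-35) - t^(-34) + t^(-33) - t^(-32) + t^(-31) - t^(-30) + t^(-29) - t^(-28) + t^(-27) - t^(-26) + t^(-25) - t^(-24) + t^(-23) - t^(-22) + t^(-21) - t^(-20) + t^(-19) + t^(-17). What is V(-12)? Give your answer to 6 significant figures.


Substituting t = -12 into V(t) = -t^(-52) + t^(-51) - t^(-50) + t^(-49) - t^(-48) + t^(-47) - t^(-46) + t^(-45) - t^(-44) + t^(-43) - t^(-42) + t^(-41) - t^(-40) + t^(-39) - t^(-38) + t^(-37) - t^(-36) + t^(-35) - t^(-34) + t^(-33) - t^(-32) + t^(-31) - t^(-30) + t^(-29) - t^(-28) + t^(-27) - t^(-26) + t^(-25) - t^(-24) + t^(-23) - t^(-22) + t^(-21) - t^(-20) + t^(-19) + t^(-17):
  (-)t^(-52) = -7.63089e-57
  (+)t^(-51) = -9.15707e-56
  (-)t^(-50) = -1.09885e-54
  (+)t^(-49) = -1.31862e-53
  (-)t^(-48) = -1.58234e-52
  (+)t^(-47) = -1.89881e-51
  (-)t^(-46) = -2.27857e-50
  (+)t^(-45) = -2.73429e-49
  (-)t^(-44) = -3.28114e-48
  (+)t^(-43) = -3.93737e-47
  (-)t^(-42) = -4.72485e-46
  (+)t^(-41) = -5.66982e-45
  (-)t^(-40) = -6.80378e-44
  (+)t^(-39) = -8.16453e-43
  (-)t^(-38) = -9.79744e-42
  (+)t^(-37) = -1.17569e-40
  (-)t^(-36) = -1.41083e-39
  (+)t^(-35) = -1.693e-38
  (-)t^(-34) = -2.0316e-37
  (+)t^(-33) = -2.43792e-36
  (-)t^(-32) = -2.9255e-35
  (+)t^(-31) = -3.5106e-34
  (-)t^(-30) = -4.21272e-33
  (+)t^(-29) = -5.05526e-32
  (-)t^(-28) = -6.06632e-31
  (+)t^(-27) = -7.27958e-30
  (-)t^(-26) = -8.7355e-29
  (+)t^(-25) = -1.04826e-27
  (-)t^(-24) = -1.25791e-26
  (+)t^(-23) = -1.50949e-25
  (-)t^(-22) = -1.81139e-24
  (+)t^(-21) = -2.17367e-23
  (-)t^(-20) = -2.60841e-22
  (+)t^(-19) = -3.13009e-21
  (+)t^(-17) = -4.50732e-19
Sum = (-7.63089e-57) + (-9.15707e-56) + (-1.09885e-54) + (-1.31862e-53) + (-1.58234e-52) + (-1.89881e-51) + (-2.27857e-50) + (-2.73429e-49) + (-3.28114e-48) + (-3.93737e-47) + (-4.72485e-46) + (-5.66982e-45) + (-6.80378e-44) + (-8.16453e-43) + (-9.79744e-42) + (-1.17569e-40) + (-1.41083e-39) + (-1.693e-38) + (-2.0316e-37) + (-2.43792e-36) + (-2.9255e-35) + (-3.5106e-34) + (-4.21272e-33) + (-5.05526e-32) + (-6.06632e-31) + (-7.27958e-30) + (-8.7355e-29) + (-1.04826e-27) + (-1.25791e-26) + (-1.50949e-25) + (-1.81139e-24) + (-2.17367e-23) + (-2.60841e-22) + (-3.13009e-21) + (-4.50732e-19)
= -4.541470808e-19
Rounded to 6 significant figures: -4.54147e-19

-4.54147e-19


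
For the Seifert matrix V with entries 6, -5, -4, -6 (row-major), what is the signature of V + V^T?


Step 1: V + V^T = [[12, -9], [-9, -12]]
Step 2: trace = 0, det = -225
Step 3: Discriminant = 0^2 - 4*(-225) = 900
Step 4: Eigenvalues: 15, -15
Step 5: Signature = (# positive eigenvalues) - (# negative eigenvalues) = 0

0


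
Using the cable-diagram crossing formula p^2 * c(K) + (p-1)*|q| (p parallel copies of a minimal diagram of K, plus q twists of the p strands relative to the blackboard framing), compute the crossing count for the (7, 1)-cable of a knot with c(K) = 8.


Step 1: Each of the c(K) crossings of the companion diagram becomes p*p = p^2 crossings among the p parallel strands, and each of the |q| twists s_1 s_2 ... s_(p-1) adds (p-1) crossings.
  Crossings = p^2 * c(K) + (p-1)*|q|
Step 2: = 7^2 * 8 + (7-1)*1
Step 3: = 49*8 + 6*1
Step 4: = 392 + 6 = 398

398


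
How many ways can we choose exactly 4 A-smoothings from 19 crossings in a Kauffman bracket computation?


We choose which 4 of 19 crossings get A-smoothings.
C(19, 4) = 19! / (4! * 15!)
= 3876

3876


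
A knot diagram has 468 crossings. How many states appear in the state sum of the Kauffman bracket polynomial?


Each crossing contributes 2 choices (A-smoothing or B-smoothing).
Total states = 2^468 = 762145642166990290864647761179972242614403843424065222377723867096038022172794340849684107193235344521442121855812163792833978437326241529856

762145642166990290864647761179972242614403843424065222377723867096038022172794340849684107193235344521442121855812163792833978437326241529856


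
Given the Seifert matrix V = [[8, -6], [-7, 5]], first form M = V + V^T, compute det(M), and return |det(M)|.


Step 1: Form V + V^T where V = [[8, -6], [-7, 5]]
  V^T = [[8, -7], [-6, 5]]
  V + V^T = [[16, -13], [-13, 10]]
Step 2: det(V + V^T) = 16*10 - (-13)*(-13)
  = 160 - 169 = -9
Step 3: Knot determinant = |det(V + V^T)| = |-9| = 9

9


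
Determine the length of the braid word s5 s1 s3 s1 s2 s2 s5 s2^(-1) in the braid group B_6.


The word length counts the number of generators (including inverses).
Listing each generator: s5, s1, s3, s1, s2, s2, s5, s2^(-1)
There are 8 generators in this braid word.

8


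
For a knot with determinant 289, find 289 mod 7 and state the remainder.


Step 1: A knot is p-colorable if and only if p divides its determinant.
Step 2: Compute 289 mod 7.
289 = 41 * 7 + 2
Step 3: 289 mod 7 = 2
Step 4: The knot is 7-colorable: no

2


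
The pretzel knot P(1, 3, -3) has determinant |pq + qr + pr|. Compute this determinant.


Step 1: Compute pq + qr + pr.
pq = 1*3 = 3
qr = 3*(-3) = -9
pr = 1*(-3) = -3
pq + qr + pr = 3 + (-9) + (-3) = -9
Step 2: Take absolute value.
det(P(1,3,-3)) = |-9| = 9

9


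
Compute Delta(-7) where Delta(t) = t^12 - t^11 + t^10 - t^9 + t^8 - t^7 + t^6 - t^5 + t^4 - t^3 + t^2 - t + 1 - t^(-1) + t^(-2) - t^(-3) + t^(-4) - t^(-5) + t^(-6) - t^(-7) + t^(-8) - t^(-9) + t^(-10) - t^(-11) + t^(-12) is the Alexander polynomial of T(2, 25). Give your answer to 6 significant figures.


Substituting t = -7 into Delta(t) = t^12 - t^11 + t^10 - t^9 + t^8 - t^7 + t^6 - t^5 + t^4 - t^3 + t^2 - t + 1 - t^(-1) + t^(-2) - t^(-3) + t^(-4) - t^(-5) + t^(-6) - t^(-7) + t^(-8) - t^(-9) + t^(-10) - t^(-11) + t^(-12):
Term values: (13841287201) + (1977326743) + (282475249) + (40353607) + (5764801) + (823543) + (117649) + (16807) + (2401) + (343) + (49) + (7) + (1) + (0.142857) + (0.0204082) + (0.00291545) + (0.000416493) + (5.9499e-05) + (8.49986e-06) + (1.21427e-06) + (1.73467e-07) + (2.47809e-08) + (3.54013e-09) + (5.05733e-10) + (7.22476e-11)
Sum = 1.61481684e+10
Rounded to 6 significant figures: 1.61482e+10

1.61482e+10


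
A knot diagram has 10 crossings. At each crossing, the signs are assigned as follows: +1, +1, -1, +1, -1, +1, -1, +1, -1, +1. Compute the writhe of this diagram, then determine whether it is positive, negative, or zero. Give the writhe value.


Step 1: Count positive crossings (+1).
Positive crossings: 6
Step 2: Count negative crossings (-1).
Negative crossings: 4
Step 3: Writhe = (positive) - (negative)
w = 6 - 4 = 2
Step 4: |w| = 2, and w is positive

2


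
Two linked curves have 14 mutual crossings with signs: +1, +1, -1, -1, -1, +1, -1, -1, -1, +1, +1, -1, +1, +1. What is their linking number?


Step 1: Count positive crossings: 7
Step 2: Count negative crossings: 7
Step 3: Sum of signs = 7 - 7 = 0
Step 4: Linking number = sum/2 = 0/2 = 0

0


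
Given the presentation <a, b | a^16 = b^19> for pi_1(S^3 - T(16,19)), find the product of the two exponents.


The relation is a^16 = b^19.
Product of exponents = 16 * 19
= 304

304


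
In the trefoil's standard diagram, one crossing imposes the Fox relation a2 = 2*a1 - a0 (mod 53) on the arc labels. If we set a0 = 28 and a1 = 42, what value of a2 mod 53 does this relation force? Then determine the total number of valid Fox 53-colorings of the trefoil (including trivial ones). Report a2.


Step 1: Apply the given crossing relation 2*a1 - a0 - a2 = 0 (mod 53).
  a2 = 2*a1 - a0 mod 53
  a2 = 2*42 - 28 mod 53
  a2 = 84 - 28 mod 53
  a2 = 56 mod 53 = 3
Step 2: The trefoil has determinant 3.
  Number of Fox p-colorings (p prime) is p^2 if p = 3, else p.
  Since 53 does not divide 3, only trivial (constant) colorings exist.
  (So the trial a0 = 28, a1 = 42 with a0 != a1 does NOT extend to a valid coloring of the whole trefoil: the other two crossing relations require 3*(a1 - a0) = 0 (mod 53), which fails.)
  Total colorings = 53
Step 3: a2 = 3, total Fox 53-colorings = 53

3


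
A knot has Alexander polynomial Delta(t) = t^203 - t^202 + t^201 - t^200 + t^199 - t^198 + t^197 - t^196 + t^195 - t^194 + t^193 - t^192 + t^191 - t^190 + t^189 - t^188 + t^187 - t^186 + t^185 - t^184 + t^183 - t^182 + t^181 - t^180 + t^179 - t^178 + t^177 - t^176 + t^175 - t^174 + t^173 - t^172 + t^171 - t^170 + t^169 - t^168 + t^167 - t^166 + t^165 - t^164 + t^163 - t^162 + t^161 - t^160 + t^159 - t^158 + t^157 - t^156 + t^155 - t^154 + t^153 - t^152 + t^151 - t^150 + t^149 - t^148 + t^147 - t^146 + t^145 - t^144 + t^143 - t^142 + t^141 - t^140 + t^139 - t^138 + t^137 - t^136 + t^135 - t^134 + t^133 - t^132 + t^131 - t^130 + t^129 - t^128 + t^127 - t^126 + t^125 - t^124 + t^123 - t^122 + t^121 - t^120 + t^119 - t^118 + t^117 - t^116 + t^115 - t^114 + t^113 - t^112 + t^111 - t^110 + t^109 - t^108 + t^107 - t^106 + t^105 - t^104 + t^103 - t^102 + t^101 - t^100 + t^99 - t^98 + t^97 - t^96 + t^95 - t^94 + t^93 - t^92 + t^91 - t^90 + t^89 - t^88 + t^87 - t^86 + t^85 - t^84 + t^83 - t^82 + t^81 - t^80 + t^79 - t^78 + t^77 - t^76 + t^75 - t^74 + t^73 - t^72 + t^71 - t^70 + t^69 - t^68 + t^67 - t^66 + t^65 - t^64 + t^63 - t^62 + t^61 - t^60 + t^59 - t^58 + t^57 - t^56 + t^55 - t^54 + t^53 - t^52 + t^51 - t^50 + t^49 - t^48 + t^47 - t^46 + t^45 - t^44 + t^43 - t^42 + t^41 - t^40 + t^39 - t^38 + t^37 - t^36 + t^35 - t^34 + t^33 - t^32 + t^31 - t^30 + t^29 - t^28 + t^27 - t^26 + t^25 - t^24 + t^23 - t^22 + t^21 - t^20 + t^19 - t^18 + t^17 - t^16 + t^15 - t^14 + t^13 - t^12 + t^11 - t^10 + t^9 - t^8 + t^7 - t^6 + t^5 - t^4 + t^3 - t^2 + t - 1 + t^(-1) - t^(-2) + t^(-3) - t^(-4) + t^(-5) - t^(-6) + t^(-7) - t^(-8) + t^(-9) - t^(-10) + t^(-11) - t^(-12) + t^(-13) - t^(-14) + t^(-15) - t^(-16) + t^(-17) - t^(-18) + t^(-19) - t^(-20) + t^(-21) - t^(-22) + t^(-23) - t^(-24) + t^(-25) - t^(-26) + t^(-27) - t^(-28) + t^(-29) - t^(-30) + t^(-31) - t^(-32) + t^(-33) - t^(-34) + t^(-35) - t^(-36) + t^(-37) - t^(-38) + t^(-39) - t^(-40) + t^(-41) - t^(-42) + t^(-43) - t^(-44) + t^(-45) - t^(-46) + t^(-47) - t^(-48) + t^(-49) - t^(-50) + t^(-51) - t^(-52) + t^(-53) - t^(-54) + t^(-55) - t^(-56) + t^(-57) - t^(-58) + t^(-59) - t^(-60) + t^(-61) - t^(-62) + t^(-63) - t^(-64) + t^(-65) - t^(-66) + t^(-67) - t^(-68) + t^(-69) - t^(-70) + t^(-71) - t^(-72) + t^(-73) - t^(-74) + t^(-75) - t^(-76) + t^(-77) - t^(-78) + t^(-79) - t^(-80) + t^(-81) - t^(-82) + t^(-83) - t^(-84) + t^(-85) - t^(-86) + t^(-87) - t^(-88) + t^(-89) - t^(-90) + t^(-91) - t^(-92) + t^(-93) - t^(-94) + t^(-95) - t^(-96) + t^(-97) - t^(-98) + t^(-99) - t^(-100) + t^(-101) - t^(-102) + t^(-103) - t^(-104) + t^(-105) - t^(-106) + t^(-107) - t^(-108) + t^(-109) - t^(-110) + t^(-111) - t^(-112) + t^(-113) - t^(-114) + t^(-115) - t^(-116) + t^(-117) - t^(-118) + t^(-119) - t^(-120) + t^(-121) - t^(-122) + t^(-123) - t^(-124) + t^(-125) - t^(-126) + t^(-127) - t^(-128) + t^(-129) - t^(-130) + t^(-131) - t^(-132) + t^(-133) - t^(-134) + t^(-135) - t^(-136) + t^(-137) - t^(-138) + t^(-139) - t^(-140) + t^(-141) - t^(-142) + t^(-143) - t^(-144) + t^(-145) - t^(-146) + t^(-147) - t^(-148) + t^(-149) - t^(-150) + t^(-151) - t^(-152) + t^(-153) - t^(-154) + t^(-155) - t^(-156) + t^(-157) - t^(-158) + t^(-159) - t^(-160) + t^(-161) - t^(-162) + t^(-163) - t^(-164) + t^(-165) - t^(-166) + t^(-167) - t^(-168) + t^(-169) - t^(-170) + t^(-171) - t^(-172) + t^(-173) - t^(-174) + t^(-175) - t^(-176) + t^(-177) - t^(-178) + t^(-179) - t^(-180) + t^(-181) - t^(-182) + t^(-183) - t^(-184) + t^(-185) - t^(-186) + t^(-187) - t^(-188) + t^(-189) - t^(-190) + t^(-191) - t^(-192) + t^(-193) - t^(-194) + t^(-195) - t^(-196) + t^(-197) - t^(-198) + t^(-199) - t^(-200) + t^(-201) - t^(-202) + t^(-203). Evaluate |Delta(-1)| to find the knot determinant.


Step 1: The polynomial has 407 terms with alternating signs, exponents from 203 down to -203.
Step 2: Substitute t = -1. The i-th term has coefficient (-1)^i and exponent (m-i),
  so its value is (-1)^i * (-1)^(m-i) = (-1)^m = -1 for every i.
Step 3: All 407 terms equal -1, so Delta(-1) = 407 * (-1) = -407
Step 4: |Delta(-1)| = 407

407
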